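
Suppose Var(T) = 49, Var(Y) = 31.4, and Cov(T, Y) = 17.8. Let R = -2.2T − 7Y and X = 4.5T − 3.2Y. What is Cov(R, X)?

Cov(R, X) = -217.128

By bilinearity, Cov(R, X) = ac·Var(T) + bd·Var(Y) + (ad+bc)·Cov(T, Y), with a=-2.2, b=-7, c=4.5, d=-3.2.
ac·Var(T) = (-2.2)·4.5·49 = -485.1
bd·Var(Y) = (-7)·(-3.2)·31.4 = 703.36
(ad+bc)·Cov(T, Y) = (-24.46)·17.8 = -435.388
Cov(R, X) = -485.1 + 703.36 + (-435.388) = -217.128.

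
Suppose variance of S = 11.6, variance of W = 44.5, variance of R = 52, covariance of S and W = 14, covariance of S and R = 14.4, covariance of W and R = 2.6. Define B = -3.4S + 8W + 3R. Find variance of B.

variance of B = 2519.536

variance of B = a²·variance of S + b²·variance of W + c²·variance of R + 2ab·covariance of S and W + 2ac·covariance of S and R + 2bc·covariance of W and R, with a = -3.4, b = 8, c = 3.
= 134.096 + 2848 + 468 + (-761.6) + (-293.76) + 124.8
= 2519.536.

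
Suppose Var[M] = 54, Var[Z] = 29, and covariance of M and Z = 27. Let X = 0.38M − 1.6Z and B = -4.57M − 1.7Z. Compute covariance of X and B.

covariance of X and B = 165.0856

By bilinearity, covariance of X and B = ac·Var[M] + bd·Var[Z] + (ad+bc)·covariance of M and Z, with a=0.38, b=-1.6, c=-4.57, d=-1.7.
ac·Var[M] = 0.38·(-4.57)·54 = -93.7764
bd·Var[Z] = (-1.6)·(-1.7)·29 = 78.88
(ad+bc)·covariance of M and Z = (6.666)·27 = 179.982
covariance of X and B = -93.7764 + 78.88 + 179.982 = 165.0856.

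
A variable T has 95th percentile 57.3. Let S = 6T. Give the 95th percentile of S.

Since a = 6 > 0 the transformation is increasing, so the 95th percentile of S = a·(P_{95} of T) + b = 6·57.3 = 343.8.

95th percentile of S = 343.8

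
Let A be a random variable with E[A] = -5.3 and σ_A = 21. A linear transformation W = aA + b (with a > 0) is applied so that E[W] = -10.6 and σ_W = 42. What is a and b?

σ_W = a·σ_A (a > 0), so a = 42/21 = 2.
E[W] = a·E[A] + b, so b = -10.6 − 2·(-5.3) = 0.

a = 2, b = 0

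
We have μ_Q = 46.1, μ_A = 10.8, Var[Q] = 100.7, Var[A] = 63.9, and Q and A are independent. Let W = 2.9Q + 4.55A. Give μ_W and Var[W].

μ_W = 182.83, Var[W] = 2169.77675

μ_W = 2.9·μ_Q + 4.55·μ_A = 2.9·46.1 + 4.55·10.8 = 182.83.
Var[W] = a²·Var[Q] + b²·Var[A] + 2ab·Cov[Q, A] with a = 2.9, b = 4.55.
Independence gives Cov[Q, A] = 0.
= 2.9²·100.7 + 4.55²·63.9 + 2·2.9·4.55·0
= 846.887 + 1322.88975 + 0 = 2169.77675.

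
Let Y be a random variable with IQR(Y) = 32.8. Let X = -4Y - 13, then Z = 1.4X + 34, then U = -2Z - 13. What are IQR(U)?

IQR(X) = |-4|·32.8 = 131.2.
IQR(Z) = |1.4|·131.2 = 183.68.
IQR(U) = |-2|·183.68 = 367.36.

IQR(U) = 367.36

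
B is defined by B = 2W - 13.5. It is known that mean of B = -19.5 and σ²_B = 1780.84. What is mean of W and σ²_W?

From B = 2W - 13.5: mean of B = a·mean of W + b, so mean of W = (mean of B − b)/a = (-19.5 − (-13.5))/2 = -3.
σ²_B = a²·σ²_W, so σ²_W = 1780.84/2² = 445.21.

mean of W = -3, σ²_W = 445.21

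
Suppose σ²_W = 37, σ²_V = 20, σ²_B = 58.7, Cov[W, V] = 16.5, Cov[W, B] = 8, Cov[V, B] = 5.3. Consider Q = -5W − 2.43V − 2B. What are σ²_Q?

σ²_Q = 1890.364

σ²_Q = a²·σ²_W + b²·σ²_V + c²·σ²_B + 2ab·Cov[W, V] + 2ac·Cov[W, B] + 2bc·Cov[V, B], with a = -5, b = -2.43, c = -2.
= 925 + 118.098 + 234.8 + 400.95 + 160 + 51.516
= 1890.364.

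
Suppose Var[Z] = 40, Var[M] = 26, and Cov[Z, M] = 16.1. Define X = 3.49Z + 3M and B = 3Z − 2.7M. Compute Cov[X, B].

Cov[X, B] = 201.3897

By bilinearity, Cov[X, B] = ac·Var[Z] + bd·Var[M] + (ad+bc)·Cov[Z, M], with a=3.49, b=3, c=3, d=-2.7.
ac·Var[Z] = 3.49·3·40 = 418.8
bd·Var[M] = 3·(-2.7)·26 = -210.6
(ad+bc)·Cov[Z, M] = (-0.423)·16.1 = -6.8103
Cov[X, B] = 418.8 + (-210.6) + (-6.8103) = 201.3897.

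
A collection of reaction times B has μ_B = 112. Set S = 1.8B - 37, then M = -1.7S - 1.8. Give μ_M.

μ_M = -281.62

μ_S = 1.8·112 + (-37) = 164.6.
μ_M = (-1.7)·164.6 + (-1.8) = -281.62.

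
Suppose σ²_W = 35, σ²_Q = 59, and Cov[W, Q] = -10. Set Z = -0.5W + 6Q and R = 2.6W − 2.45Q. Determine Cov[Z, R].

By bilinearity, Cov[Z, R] = ac·σ²_W + bd·σ²_Q + (ad+bc)·Cov[W, Q], with a=-0.5, b=6, c=2.6, d=-2.45.
ac·σ²_W = (-0.5)·2.6·35 = -45.5
bd·σ²_Q = 6·(-2.45)·59 = -867.3
(ad+bc)·Cov[W, Q] = (16.825)·(-10) = -168.25
Cov[Z, R] = -45.5 + (-867.3) + (-168.25) = -1081.05.

Cov[Z, R] = -1081.05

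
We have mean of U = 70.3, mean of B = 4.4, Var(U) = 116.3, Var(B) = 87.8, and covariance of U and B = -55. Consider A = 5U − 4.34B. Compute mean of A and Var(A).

mean of A = 5·mean of U + (-4.34)·mean of B = 5·70.3 + (-4.34)·4.4 = 332.404.
Var(A) = a²·Var(U) + b²·Var(B) + 2ab·covariance of U and B with a = 5, b = -4.34.
= 5²·116.3 + (-4.34)²·87.8 + 2·5·(-4.34)·(-55)
= 2907.5 + 1653.76568 + 2387 = 6948.26568.

mean of A = 332.404, Var(A) = 6948.26568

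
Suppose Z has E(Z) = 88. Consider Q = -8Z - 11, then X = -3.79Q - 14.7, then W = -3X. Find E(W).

E(Q) = (-8)·88 + (-11) = -715.
E(X) = (-3.79)·(-715) + (-14.7) = 2695.15.
E(W) = (-3)·2695.15 = -8085.45.

E(W) = -8085.45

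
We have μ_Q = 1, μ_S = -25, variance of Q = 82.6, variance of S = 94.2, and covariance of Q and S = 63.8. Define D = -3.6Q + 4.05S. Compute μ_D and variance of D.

μ_D = (-3.6)·μ_Q + 4.05·μ_S = (-3.6)·1 + 4.05·(-25) = -104.85.
variance of D = a²·variance of Q + b²·variance of S + 2ab·covariance of Q and S with a = -3.6, b = 4.05.
= (-3.6)²·82.6 + 4.05²·94.2 + 2·(-3.6)·4.05·63.8
= 1070.496 + 1545.1155 + (-1860.408) = 755.2035.

μ_D = -104.85, variance of D = 755.2035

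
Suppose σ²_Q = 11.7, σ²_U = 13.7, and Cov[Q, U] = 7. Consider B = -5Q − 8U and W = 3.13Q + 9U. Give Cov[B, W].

Cov[B, W] = -1659.785

By bilinearity, Cov[B, W] = ac·σ²_Q + bd·σ²_U + (ad+bc)·Cov[Q, U], with a=-5, b=-8, c=3.13, d=9.
ac·σ²_Q = (-5)·3.13·11.7 = -183.105
bd·σ²_U = (-8)·9·13.7 = -986.4
(ad+bc)·Cov[Q, U] = (-70.04)·7 = -490.28
Cov[B, W] = -183.105 + (-986.4) + (-490.28) = -1659.785.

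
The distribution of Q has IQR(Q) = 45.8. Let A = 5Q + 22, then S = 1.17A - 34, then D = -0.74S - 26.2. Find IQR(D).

IQR(A) = |5|·45.8 = 229.
IQR(S) = |1.17|·229 = 267.93.
IQR(D) = |-0.74|·267.93 = 198.2682.

IQR(D) = 198.2682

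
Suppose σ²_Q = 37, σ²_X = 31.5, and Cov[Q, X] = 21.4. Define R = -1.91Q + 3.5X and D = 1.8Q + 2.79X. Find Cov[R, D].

Cov[R, D] = 201.17304

By bilinearity, Cov[R, D] = ac·σ²_Q + bd·σ²_X + (ad+bc)·Cov[Q, X], with a=-1.91, b=3.5, c=1.8, d=2.79.
ac·σ²_Q = (-1.91)·1.8·37 = -127.206
bd·σ²_X = 3.5·2.79·31.5 = 307.5975
(ad+bc)·Cov[Q, X] = (0.9711)·21.4 = 20.78154
Cov[R, D] = -127.206 + 307.5975 + 20.78154 = 201.17304.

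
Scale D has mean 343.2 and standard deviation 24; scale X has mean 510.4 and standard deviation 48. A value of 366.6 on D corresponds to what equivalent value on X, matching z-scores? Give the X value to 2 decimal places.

z = (366.6 − 343.2)/24 = 0.975.
X = 510.4 + z·48 = 510.4 + (366.6 − 343.2)·48/24 = 557.20.

X = 557.20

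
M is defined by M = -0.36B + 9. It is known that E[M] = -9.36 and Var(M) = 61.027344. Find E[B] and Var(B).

From M = -0.36B + 9: E[M] = a·E[B] + b, so E[B] = (E[M] − b)/a = (-9.36 − 9)/(-0.36) = 51.
Var(M) = a²·Var(B), so Var(B) = 61.027344/(-0.36)² = 470.89.

E[B] = 51, Var(B) = 470.89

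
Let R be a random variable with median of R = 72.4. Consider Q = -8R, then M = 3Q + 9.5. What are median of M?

median of Q = (-8)·72.4 = -579.2.
median of M = 3·(-579.2) + 9.5 = -1728.1.

median of M = -1728.1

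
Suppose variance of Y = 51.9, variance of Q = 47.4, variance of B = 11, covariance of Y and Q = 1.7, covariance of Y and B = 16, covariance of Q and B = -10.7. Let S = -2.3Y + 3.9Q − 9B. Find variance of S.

variance of S = 3269.547

variance of S = a²·variance of Y + b²·variance of Q + c²·variance of B + 2ab·covariance of Y and Q + 2ac·covariance of Y and B + 2bc·covariance of Q and B, with a = -2.3, b = 3.9, c = -9.
= 274.551 + 720.954 + 891 + (-30.498) + 662.4 + 751.14
= 3269.547.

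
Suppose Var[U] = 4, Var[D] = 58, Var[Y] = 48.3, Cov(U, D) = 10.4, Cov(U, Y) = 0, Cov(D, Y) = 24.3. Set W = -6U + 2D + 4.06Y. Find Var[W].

Var[W] = 1317.18988

Var[W] = a²·Var[U] + b²·Var[D] + c²·Var[Y] + 2ab·Cov(U, D) + 2ac·Cov(U, Y) + 2bc·Cov(D, Y), with a = -6, b = 2, c = 4.06.
= 144 + 232 + 796.15788 + (-249.6) + 0 + 394.632
= 1317.18988.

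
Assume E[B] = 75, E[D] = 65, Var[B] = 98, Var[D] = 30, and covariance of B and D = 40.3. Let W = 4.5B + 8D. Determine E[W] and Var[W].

E[W] = 857.5, Var[W] = 6806.1

E[W] = 4.5·E[B] + 8·E[D] = 4.5·75 + 8·65 = 857.5.
Var[W] = a²·Var[B] + b²·Var[D] + 2ab·covariance of B and D with a = 4.5, b = 8.
= 4.5²·98 + 8²·30 + 2·4.5·8·40.3
= 1984.5 + 1920 + 2901.6 = 6806.1.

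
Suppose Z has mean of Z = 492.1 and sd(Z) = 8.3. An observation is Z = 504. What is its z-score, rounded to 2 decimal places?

z = (Z − mean of Z) / sd(Z) = (504 − 492.1) / 8.3 ≈ 1.43.

z = 1.43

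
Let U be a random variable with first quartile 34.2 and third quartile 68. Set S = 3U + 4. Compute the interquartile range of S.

IQR of U = Q3 − Q1 = 68 − 34.2 = 33.8.
Under S = aU + b, IQR(S) = |a|·IQR(U) = |3|·33.8 = 101.4 (shifts cancel; spread scales by |a|).

IQR(S) = 101.4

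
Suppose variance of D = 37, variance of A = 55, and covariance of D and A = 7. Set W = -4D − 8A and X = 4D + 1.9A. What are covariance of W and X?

covariance of W and X = -1705.2

By bilinearity, covariance of W and X = ac·variance of D + bd·variance of A + (ad+bc)·covariance of D and A, with a=-4, b=-8, c=4, d=1.9.
ac·variance of D = (-4)·4·37 = -592
bd·variance of A = (-8)·1.9·55 = -836
(ad+bc)·covariance of D and A = (-39.6)·7 = -277.2
covariance of W and X = -592 + (-836) + (-277.2) = -1705.2.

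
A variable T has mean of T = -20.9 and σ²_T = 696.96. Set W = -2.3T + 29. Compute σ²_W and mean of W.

W = -2.3T + 29 is linear with a = -2.3, b = 29.
σ²_W = a²·σ²_T = (-2.3)²·696.96 = 3686.9184 (the additive constant 29 does not affect variance).
mean of W = a·mean of T + b = (-2.3)·(-20.9) + 29 = 77.07.

σ²_W = 3686.9184, mean of W = 77.07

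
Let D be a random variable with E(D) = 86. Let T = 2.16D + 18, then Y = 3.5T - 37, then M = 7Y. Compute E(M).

E(T) = 2.16·86 + 18 = 203.76.
E(Y) = 3.5·203.76 + (-37) = 676.16.
E(M) = 7·676.16 = 4733.12.

E(M) = 4733.12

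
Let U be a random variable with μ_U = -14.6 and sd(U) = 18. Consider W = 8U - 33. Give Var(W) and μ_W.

Var(W) = 20736, μ_W = -149.8

W = 8U - 33 is linear with a = 8, b = -33.
Var(U) = 18² = 324.
Var(W) = a²·Var(U) = 8²·324 = 20736 (the additive constant -33 does not affect variance).
μ_W = a·μ_U + b = 8·(-14.6) + (-33) = -149.8.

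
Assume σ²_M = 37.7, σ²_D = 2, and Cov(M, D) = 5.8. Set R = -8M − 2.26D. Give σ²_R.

σ²_R = a²·σ²_M + b²·σ²_D + 2ab·Cov(M, D) with a = -8, b = -2.26.
= (-8)²·37.7 + (-2.26)²·2 + 2·(-8)·(-2.26)·5.8
= 2412.8 + 10.2152 + 209.728 = 2632.7432.

σ²_R = 2632.7432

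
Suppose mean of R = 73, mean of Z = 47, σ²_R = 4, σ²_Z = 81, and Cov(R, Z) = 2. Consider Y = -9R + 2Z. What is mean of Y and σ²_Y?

mean of Y = -563, σ²_Y = 576

mean of Y = (-9)·mean of R + 2·mean of Z = (-9)·73 + 2·47 = -563.
σ²_Y = a²·σ²_R + b²·σ²_Z + 2ab·Cov(R, Z) with a = -9, b = 2.
= (-9)²·4 + 2²·81 + 2·(-9)·2·2
= 324 + 324 + (-72) = 576.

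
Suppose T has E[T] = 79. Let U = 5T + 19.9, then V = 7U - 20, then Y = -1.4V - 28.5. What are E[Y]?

E[Y] = -4066.52

E[U] = 5·79 + 19.9 = 414.9.
E[V] = 7·414.9 + (-20) = 2884.3.
E[Y] = (-1.4)·2884.3 + (-28.5) = -4066.52.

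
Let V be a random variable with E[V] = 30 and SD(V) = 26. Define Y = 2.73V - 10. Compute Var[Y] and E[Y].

Y = 2.73V - 10 is linear with a = 2.73, b = -10.
Var[V] = 26² = 676.
Var[Y] = a²·Var[V] = 2.73²·676 = 5038.1604 (the additive constant -10 does not affect variance).
E[Y] = a·E[V] + b = 2.73·30 + (-10) = 71.9.

Var[Y] = 5038.1604, E[Y] = 71.9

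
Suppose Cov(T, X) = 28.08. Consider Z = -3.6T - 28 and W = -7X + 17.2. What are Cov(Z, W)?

Cov(Z, W) = 707.616

Cov(Z, W) = a·c·Cov(T, X) = (-3.6)·(-7)·28.08 = 707.616. Additive constants drop out.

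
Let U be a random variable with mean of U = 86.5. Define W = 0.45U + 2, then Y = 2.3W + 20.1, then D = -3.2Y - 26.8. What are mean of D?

mean of W = 0.45·86.5 + 2 = 40.925.
mean of Y = 2.3·40.925 + 20.1 = 114.2275.
mean of D = (-3.2)·114.2275 + (-26.8) = -392.328.

mean of D = -392.328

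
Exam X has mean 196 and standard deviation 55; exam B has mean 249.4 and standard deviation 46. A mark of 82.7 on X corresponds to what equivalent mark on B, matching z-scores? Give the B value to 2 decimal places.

z = (82.7 − 196)/55 = -2.06.
B = 249.4 + z·46 = 249.4 + (82.7 − 196)·46/55 = 154.64.

B = 154.64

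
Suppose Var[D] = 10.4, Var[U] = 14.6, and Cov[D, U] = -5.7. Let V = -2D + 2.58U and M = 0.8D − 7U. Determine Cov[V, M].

By bilinearity, Cov[V, M] = ac·Var[D] + bd·Var[U] + (ad+bc)·Cov[D, U], with a=-2, b=2.58, c=0.8, d=-7.
ac·Var[D] = (-2)·0.8·10.4 = -16.64
bd·Var[U] = 2.58·(-7)·14.6 = -263.676
(ad+bc)·Cov[D, U] = (16.064)·(-5.7) = -91.5648
Cov[V, M] = -16.64 + (-263.676) + (-91.5648) = -371.8808.

Cov[V, M] = -371.8808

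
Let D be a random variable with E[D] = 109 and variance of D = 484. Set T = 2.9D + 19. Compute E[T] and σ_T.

T = 2.9D + 19 is linear with a = 2.9, b = 19.
E[T] = a·E[D] + b = 2.9·109 + 19 = 335.1.
σ_D = √484 = 22.
σ_T = |a|·σ_D = |2.9|·22 = 63.8.

E[T] = 335.1, σ_T = 63.8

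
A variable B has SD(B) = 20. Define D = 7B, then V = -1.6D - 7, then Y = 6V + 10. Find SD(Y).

SD(D) = |7|·20 = 140.
SD(V) = |-1.6|·140 = 224.
SD(Y) = |6|·224 = 1344.

SD(Y) = 1344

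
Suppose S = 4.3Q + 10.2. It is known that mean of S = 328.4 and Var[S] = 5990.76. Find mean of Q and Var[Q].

From S = 4.3Q + 10.2: mean of S = a·mean of Q + b, so mean of Q = (mean of S − b)/a = (328.4 − 10.2)/4.3 = 74.
Var[S] = a²·Var[Q], so Var[Q] = 5990.76/4.3² = 324.

mean of Q = 74, Var[Q] = 324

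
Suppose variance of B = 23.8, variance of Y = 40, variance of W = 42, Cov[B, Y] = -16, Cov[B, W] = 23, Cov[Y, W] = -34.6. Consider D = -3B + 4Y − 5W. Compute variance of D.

variance of D = 4362.2

variance of D = a²·variance of B + b²·variance of Y + c²·variance of W + 2ab·Cov[B, Y] + 2ac·Cov[B, W] + 2bc·Cov[Y, W], with a = -3, b = 4, c = -5.
= 214.2 + 640 + 1050 + 384 + 690 + 1384
= 4362.2.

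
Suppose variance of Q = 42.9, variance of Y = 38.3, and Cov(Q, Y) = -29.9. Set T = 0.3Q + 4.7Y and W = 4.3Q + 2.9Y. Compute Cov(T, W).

Cov(T, W) = -52.922

By bilinearity, Cov(T, W) = ac·variance of Q + bd·variance of Y + (ad+bc)·Cov(Q, Y), with a=0.3, b=4.7, c=4.3, d=2.9.
ac·variance of Q = 0.3·4.3·42.9 = 55.341
bd·variance of Y = 4.7·2.9·38.3 = 522.029
(ad+bc)·Cov(Q, Y) = (21.08)·(-29.9) = -630.292
Cov(T, W) = 55.341 + 522.029 + (-630.292) = -52.922.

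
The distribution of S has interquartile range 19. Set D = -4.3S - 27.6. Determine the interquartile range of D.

IQR(D) = 81.7

Under D = aS + b, IQR(D) = |a|·IQR(S) = |-4.3|·19 = 81.7 (shifts cancel; spread scales by |a|).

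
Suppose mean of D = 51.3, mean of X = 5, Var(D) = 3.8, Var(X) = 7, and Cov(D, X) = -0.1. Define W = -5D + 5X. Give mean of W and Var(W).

mean of W = (-5)·mean of D + 5·mean of X = (-5)·51.3 + 5·5 = -231.5.
Var(W) = a²·Var(D) + b²·Var(X) + 2ab·Cov(D, X) with a = -5, b = 5.
= (-5)²·3.8 + 5²·7 + 2·(-5)·5·(-0.1)
= 95 + 175 + 5 = 275.

mean of W = -231.5, Var(W) = 275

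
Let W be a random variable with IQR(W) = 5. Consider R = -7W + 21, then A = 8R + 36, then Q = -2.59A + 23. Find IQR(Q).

IQR(R) = |-7|·5 = 35.
IQR(A) = |8|·35 = 280.
IQR(Q) = |-2.59|·280 = 725.2.

IQR(Q) = 725.2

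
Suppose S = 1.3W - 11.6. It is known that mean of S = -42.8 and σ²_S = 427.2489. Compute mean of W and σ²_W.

mean of W = -24, σ²_W = 252.81

From S = 1.3W - 11.6: mean of S = a·mean of W + b, so mean of W = (mean of S − b)/a = (-42.8 − (-11.6))/1.3 = -24.
σ²_S = a²·σ²_W, so σ²_W = 427.2489/1.3² = 252.81.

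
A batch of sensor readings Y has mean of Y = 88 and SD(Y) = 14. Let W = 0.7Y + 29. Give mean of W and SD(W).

W = 0.7Y + 29 is linear with a = 0.7, b = 29.
mean of W = a·mean of Y + b = 0.7·88 + 29 = 90.6.
SD(W) = |a|·SD(Y) = |0.7|·14 = 9.8.

mean of W = 90.6, SD(W) = 9.8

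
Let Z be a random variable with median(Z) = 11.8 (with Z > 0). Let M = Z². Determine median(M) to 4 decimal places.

median(M) = 139.24

Z² is monotone on this domain, so median(M) = square(11.8) = 139.24.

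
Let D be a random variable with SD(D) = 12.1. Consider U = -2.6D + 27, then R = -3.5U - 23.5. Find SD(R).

SD(R) = 110.11

SD(U) = |-2.6|·12.1 = 31.46.
SD(R) = |-3.5|·31.46 = 110.11.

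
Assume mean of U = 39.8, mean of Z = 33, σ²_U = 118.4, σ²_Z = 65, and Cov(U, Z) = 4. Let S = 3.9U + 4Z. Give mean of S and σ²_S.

mean of S = 3.9·mean of U + 4·mean of Z = 3.9·39.8 + 4·33 = 287.22.
σ²_S = a²·σ²_U + b²·σ²_Z + 2ab·Cov(U, Z) with a = 3.9, b = 4.
= 3.9²·118.4 + 4²·65 + 2·3.9·4·4
= 1800.864 + 1040 + 124.8 = 2965.664.

mean of S = 287.22, σ²_S = 2965.664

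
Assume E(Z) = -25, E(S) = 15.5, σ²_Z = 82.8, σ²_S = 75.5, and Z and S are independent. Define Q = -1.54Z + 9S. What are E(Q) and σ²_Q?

E(Q) = (-1.54)·E(Z) + 9·E(S) = (-1.54)·(-25) + 9·15.5 = 178.
σ²_Q = a²·σ²_Z + b²·σ²_S + 2ab·covariance of Z and S with a = -1.54, b = 9.
Independence gives covariance of Z and S = 0.
= (-1.54)²·82.8 + 9²·75.5 + 2·(-1.54)·9·0
= 196.36848 + 6115.5 + 0 = 6311.86848.

E(Q) = 178, σ²_Q = 6311.86848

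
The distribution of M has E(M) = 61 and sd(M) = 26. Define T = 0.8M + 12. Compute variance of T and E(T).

T = 0.8M + 12 is linear with a = 0.8, b = 12.
variance of M = 26² = 676.
variance of T = a²·variance of M = 0.8²·676 = 432.64 (the additive constant 12 does not affect variance).
E(T) = a·E(M) + b = 0.8·61 + 12 = 60.8.

variance of T = 432.64, E(T) = 60.8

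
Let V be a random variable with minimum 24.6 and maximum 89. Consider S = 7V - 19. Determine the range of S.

Range of V = 89 − 24.6 = 64.4.
Range(S) = |a|·Range(V) = |7|·64.4 = 450.8.

Range(S) = 450.8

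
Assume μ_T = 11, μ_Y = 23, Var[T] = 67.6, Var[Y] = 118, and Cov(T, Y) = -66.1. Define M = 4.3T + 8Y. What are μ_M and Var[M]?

μ_M = 231.3, Var[M] = 4254.244

μ_M = 4.3·μ_T + 8·μ_Y = 4.3·11 + 8·23 = 231.3.
Var[M] = a²·Var[T] + b²·Var[Y] + 2ab·Cov(T, Y) with a = 4.3, b = 8.
= 4.3²·67.6 + 8²·118 + 2·4.3·8·(-66.1)
= 1249.924 + 7552 + (-4547.68) = 4254.244.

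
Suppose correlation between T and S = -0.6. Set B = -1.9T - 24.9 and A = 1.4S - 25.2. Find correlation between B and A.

correlation between B and A = 0.6

Linear rescalings preserve |correlation|; the slopes -1.9 and 1.4 have opposite signs, so the correlation flips sign: correlation between B and A = −correlation between T and S = 0.6.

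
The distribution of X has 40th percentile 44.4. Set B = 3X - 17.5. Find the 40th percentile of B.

Since a = 3 > 0 the transformation is increasing, so the 40th percentile of B = a·(P_{40} of X) + b = 3·44.4 + (-17.5) = 115.7.

40th percentile of B = 115.7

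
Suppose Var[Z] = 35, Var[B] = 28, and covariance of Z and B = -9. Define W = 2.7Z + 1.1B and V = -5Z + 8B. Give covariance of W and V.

By bilinearity, covariance of W and V = ac·Var[Z] + bd·Var[B] + (ad+bc)·covariance of Z and B, with a=2.7, b=1.1, c=-5, d=8.
ac·Var[Z] = 2.7·(-5)·35 = -472.5
bd·Var[B] = 1.1·8·28 = 246.4
(ad+bc)·covariance of Z and B = (16.1)·(-9) = -144.9
covariance of W and V = -472.5 + 246.4 + (-144.9) = -371.

covariance of W and V = -371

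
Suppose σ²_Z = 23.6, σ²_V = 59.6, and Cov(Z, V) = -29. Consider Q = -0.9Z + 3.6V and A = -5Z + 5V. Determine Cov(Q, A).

Cov(Q, A) = 1831.5

By bilinearity, Cov(Q, A) = ac·σ²_Z + bd·σ²_V + (ad+bc)·Cov(Z, V), with a=-0.9, b=3.6, c=-5, d=5.
ac·σ²_Z = (-0.9)·(-5)·23.6 = 106.2
bd·σ²_V = 3.6·5·59.6 = 1072.8
(ad+bc)·Cov(Z, V) = (-22.5)·(-29) = 652.5
Cov(Q, A) = 106.2 + 1072.8 + 652.5 = 1831.5.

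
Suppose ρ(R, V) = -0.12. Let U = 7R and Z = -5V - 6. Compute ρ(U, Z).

ρ(U, Z) = 0.12

Linear rescalings preserve |correlation|; the slopes 7 and -5 have opposite signs, so the correlation flips sign: ρ(U, Z) = −ρ(R, V) = 0.12.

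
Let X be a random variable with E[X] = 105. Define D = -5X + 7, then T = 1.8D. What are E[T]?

E[T] = -932.4

E[D] = (-5)·105 + 7 = -518.
E[T] = 1.8·(-518) = -932.4.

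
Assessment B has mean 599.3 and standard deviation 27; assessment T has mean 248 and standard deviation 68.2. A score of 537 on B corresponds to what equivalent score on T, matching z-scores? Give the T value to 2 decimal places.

z = (537 − 599.3)/27 ≈ -2.3074.
T = 248 + z·68.2 = 248 + (537 − 599.3)·68.2/27 ≈ 90.63.

T = 90.63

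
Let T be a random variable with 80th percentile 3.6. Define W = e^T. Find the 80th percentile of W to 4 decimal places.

80th percentile of W = 36.5982

e^T is increasing, so P_{80}(W) = g(P_{80}(T)) ≈ 36.5982.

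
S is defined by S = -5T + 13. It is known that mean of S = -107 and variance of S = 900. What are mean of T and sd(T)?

mean of T = 24, sd(T) = 6

From S = -5T + 13: mean of S = a·mean of T + b, so mean of T = (mean of S − b)/a = (-107 − 13)/(-5) = 24.
sd(S) = √900 = 30.
sd(S) = |a|·sd(T), so sd(T) = 30/|-5| = 6.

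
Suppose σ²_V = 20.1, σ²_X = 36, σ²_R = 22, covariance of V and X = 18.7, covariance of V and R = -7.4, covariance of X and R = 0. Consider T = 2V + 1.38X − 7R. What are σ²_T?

σ²_T = a²·σ²_V + b²·σ²_X + c²·σ²_R + 2ab·covariance of V and X + 2ac·covariance of V and R + 2bc·covariance of X and R, with a = 2, b = 1.38, c = -7.
= 80.4 + 68.5584 + 1078 + 103.224 + 207.2 + 0
= 1537.3824.

σ²_T = 1537.3824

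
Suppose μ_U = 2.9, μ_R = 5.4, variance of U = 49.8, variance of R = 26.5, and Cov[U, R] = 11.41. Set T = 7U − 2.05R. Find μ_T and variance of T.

μ_T = 9.23, variance of T = 2224.09925

μ_T = 7·μ_U + (-2.05)·μ_R = 7·2.9 + (-2.05)·5.4 = 9.23.
variance of T = a²·variance of U + b²·variance of R + 2ab·Cov[U, R] with a = 7, b = -2.05.
= 7²·49.8 + (-2.05)²·26.5 + 2·7·(-2.05)·11.41
= 2440.2 + 111.36625 + (-327.467) = 2224.09925.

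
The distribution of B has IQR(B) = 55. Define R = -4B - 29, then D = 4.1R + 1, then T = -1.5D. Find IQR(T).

IQR(T) = 1353

IQR(R) = |-4|·55 = 220.
IQR(D) = |4.1|·220 = 902.
IQR(T) = |-1.5|·902 = 1353.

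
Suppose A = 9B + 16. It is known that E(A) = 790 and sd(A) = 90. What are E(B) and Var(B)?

E(B) = 86, Var(B) = 100

From A = 9B + 16: E(A) = a·E(B) + b, so E(B) = (E(A) − b)/a = (790 − 16)/9 = 86.
Var(A) = 90² = 8100.
Var(A) = a²·Var(B), so Var(B) = 8100/9² = 100.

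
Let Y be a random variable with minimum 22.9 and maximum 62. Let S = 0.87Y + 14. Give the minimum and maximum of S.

min(S) = 33.923, max(S) = 67.94

a = 0.87 > 0, so min(S) = a·min(Y)+b = 0.87·22.9 + 14 = 33.923 and max(S) = 0.87·62 + 14 = 67.94.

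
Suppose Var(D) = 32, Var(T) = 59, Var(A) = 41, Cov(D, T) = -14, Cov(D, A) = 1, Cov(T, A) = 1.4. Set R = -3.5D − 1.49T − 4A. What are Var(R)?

Var(R) = a²·Var(D) + b²·Var(T) + c²·Var(A) + 2ab·Cov(D, T) + 2ac·Cov(D, A) + 2bc·Cov(T, A), with a = -3.5, b = -1.49, c = -4.
= 392 + 130.9859 + 656 + (-146.02) + 28 + 16.688
= 1077.6539.

Var(R) = 1077.6539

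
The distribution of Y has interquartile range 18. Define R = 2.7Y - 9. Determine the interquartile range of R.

Under R = aY + b, IQR(R) = |a|·IQR(Y) = |2.7|·18 = 48.6 (shifts cancel; spread scales by |a|).

IQR(R) = 48.6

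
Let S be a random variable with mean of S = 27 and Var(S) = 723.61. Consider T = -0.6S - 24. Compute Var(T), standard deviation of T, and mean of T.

T = -0.6S - 24 is linear with a = -0.6, b = -24.
Var(T) = a²·Var(S) = (-0.6)²·723.61 = 260.4996 (the additive constant -24 does not affect variance).
standard deviation of S = √723.61 = 26.9.
standard deviation of T = |a|·standard deviation of S = |-0.6|·26.9 = 16.14.
mean of T = a·mean of S + b = (-0.6)·27 + (-24) = -40.2.

Var(T) = 260.4996, standard deviation of T = 16.14, mean of T = -40.2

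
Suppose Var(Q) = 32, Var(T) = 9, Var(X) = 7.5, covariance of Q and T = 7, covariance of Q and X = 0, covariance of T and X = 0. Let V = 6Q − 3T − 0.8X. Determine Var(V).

Var(V) = a²·Var(Q) + b²·Var(T) + c²·Var(X) + 2ab·covariance of Q and T + 2ac·covariance of Q and X + 2bc·covariance of T and X, with a = 6, b = -3, c = -0.8.
= 1152 + 81 + 4.8 + (-252) + 0 + 0
= 985.8.

Var(V) = 985.8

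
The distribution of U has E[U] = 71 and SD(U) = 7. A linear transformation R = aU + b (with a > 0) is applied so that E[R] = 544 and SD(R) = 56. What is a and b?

a = 8, b = -24

SD(R) = a·SD(U) (a > 0), so a = 56/7 = 8.
E[R] = a·E[U] + b, so b = 544 − 8·71 = -24.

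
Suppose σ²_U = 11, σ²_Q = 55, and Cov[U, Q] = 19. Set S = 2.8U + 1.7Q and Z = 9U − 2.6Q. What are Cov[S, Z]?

By bilinearity, Cov[S, Z] = ac·σ²_U + bd·σ²_Q + (ad+bc)·Cov[U, Q], with a=2.8, b=1.7, c=9, d=-2.6.
ac·σ²_U = 2.8·9·11 = 277.2
bd·σ²_Q = 1.7·(-2.6)·55 = -243.1
(ad+bc)·Cov[U, Q] = (8.02)·19 = 152.38
Cov[S, Z] = 277.2 + (-243.1) + 152.38 = 186.48.

Cov[S, Z] = 186.48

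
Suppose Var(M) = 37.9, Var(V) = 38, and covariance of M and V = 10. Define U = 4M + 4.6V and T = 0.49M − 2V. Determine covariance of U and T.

By bilinearity, covariance of U and T = ac·Var(M) + bd·Var(V) + (ad+bc)·covariance of M and V, with a=4, b=4.6, c=0.49, d=-2.
ac·Var(M) = 4·0.49·37.9 = 74.284
bd·Var(V) = 4.6·(-2)·38 = -349.6
(ad+bc)·covariance of M and V = (-5.746)·10 = -57.46
covariance of U and T = 74.284 + (-349.6) + (-57.46) = -332.776.

covariance of U and T = -332.776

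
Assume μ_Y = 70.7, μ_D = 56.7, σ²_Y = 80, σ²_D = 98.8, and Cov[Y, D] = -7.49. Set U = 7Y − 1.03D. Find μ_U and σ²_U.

μ_U = 436.499, σ²_U = 4132.82272

μ_U = 7·μ_Y + (-1.03)·μ_D = 7·70.7 + (-1.03)·56.7 = 436.499.
σ²_U = a²·σ²_Y + b²·σ²_D + 2ab·Cov[Y, D] with a = 7, b = -1.03.
= 7²·80 + (-1.03)²·98.8 + 2·7·(-1.03)·(-7.49)
= 3920 + 104.81692 + 108.0058 = 4132.82272.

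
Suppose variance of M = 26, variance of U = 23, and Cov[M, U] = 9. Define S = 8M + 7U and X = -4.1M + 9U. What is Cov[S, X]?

By bilinearity, Cov[S, X] = ac·variance of M + bd·variance of U + (ad+bc)·Cov[M, U], with a=8, b=7, c=-4.1, d=9.
ac·variance of M = 8·(-4.1)·26 = -852.8
bd·variance of U = 7·9·23 = 1449
(ad+bc)·Cov[M, U] = (43.3)·9 = 389.7
Cov[S, X] = -852.8 + 1449 + 389.7 = 985.9.

Cov[S, X] = 985.9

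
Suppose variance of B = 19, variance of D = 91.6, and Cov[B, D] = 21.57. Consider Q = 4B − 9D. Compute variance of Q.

variance of Q = 6170.56

variance of Q = a²·variance of B + b²·variance of D + 2ab·Cov[B, D] with a = 4, b = -9.
= 4²·19 + (-9)²·91.6 + 2·4·(-9)·21.57
= 304 + 7419.6 + (-1553.04) = 6170.56.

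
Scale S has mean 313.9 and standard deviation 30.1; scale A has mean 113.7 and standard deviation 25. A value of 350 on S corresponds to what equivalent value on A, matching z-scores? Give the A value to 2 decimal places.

A = 143.68

z = (350 − 313.9)/30.1 ≈ 1.1993.
A = 113.7 + z·25 = 113.7 + (350 − 313.9)·25/30.1 ≈ 143.68.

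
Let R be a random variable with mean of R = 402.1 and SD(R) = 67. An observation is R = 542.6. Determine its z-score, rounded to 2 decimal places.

z = 2.10

z = (R − mean of R) / SD(R) = (542.6 − 402.1) / 67 ≈ 2.10.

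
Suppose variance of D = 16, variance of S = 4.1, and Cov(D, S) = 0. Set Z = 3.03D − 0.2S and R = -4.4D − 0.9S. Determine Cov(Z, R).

By bilinearity, Cov(Z, R) = ac·variance of D + bd·variance of S + (ad+bc)·Cov(D, S), with a=3.03, b=-0.2, c=-4.4, d=-0.9.
ac·variance of D = 3.03·(-4.4)·16 = -213.312
bd·variance of S = (-0.2)·(-0.9)·4.1 = 0.738
(ad+bc)·Cov(D, S) = (-1.847)·0 = 0
Cov(Z, R) = -213.312 + 0.738 + 0 = -212.574.

Cov(Z, R) = -212.574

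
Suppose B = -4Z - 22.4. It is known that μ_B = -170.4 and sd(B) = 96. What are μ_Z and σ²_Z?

μ_Z = 37, σ²_Z = 576

From B = -4Z - 22.4: μ_B = a·μ_Z + b, so μ_Z = (μ_B − b)/a = (-170.4 − (-22.4))/(-4) = 37.
σ²_B = 96² = 9216.
σ²_B = a²·σ²_Z, so σ²_Z = 9216/(-4)² = 576.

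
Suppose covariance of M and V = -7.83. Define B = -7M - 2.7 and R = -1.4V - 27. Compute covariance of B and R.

covariance of B and R = a·c·covariance of M and V = (-7)·(-1.4)·(-7.83) = -76.734. Additive constants drop out.

covariance of B and R = -76.734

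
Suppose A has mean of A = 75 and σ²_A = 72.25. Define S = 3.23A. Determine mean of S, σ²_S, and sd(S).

S = 3.23A is linear with a = 3.23, b = 0.
mean of S = a·mean of A + b = 3.23·75 = 242.25.
σ²_S = a²·σ²_A = 3.23²·72.25 = 753.777025.
sd(A) = √72.25 = 8.5.
sd(S) = |a|·sd(A) = |3.23|·8.5 = 27.455.

mean of S = 242.25, σ²_S = 753.777025, sd(S) = 27.455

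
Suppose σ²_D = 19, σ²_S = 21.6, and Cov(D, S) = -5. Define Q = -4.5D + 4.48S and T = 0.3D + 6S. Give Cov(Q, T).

Cov(Q, T) = 683.238

By bilinearity, Cov(Q, T) = ac·σ²_D + bd·σ²_S + (ad+bc)·Cov(D, S), with a=-4.5, b=4.48, c=0.3, d=6.
ac·σ²_D = (-4.5)·0.3·19 = -25.65
bd·σ²_S = 4.48·6·21.6 = 580.608
(ad+bc)·Cov(D, S) = (-25.656)·(-5) = 128.28
Cov(Q, T) = -25.65 + 580.608 + 128.28 = 683.238.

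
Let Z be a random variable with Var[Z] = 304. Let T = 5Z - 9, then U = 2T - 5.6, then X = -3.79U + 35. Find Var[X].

Var[X] = 436668.64

Var[T] = 5²·304 = 7600.
Var[U] = 2²·7600 = 30400.
Var[X] = (-3.79)²·30400 = 436668.64.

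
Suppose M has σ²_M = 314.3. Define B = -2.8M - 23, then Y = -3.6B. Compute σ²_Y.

σ²_Y = 31934.89152

σ²_B = (-2.8)²·314.3 = 2464.112.
σ²_Y = (-3.6)²·2464.112 = 31934.89152.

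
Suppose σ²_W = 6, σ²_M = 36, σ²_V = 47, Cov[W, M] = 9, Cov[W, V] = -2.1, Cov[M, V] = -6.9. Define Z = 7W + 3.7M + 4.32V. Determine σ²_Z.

σ²_Z = a²·σ²_W + b²·σ²_M + c²·σ²_V + 2ab·Cov[W, M] + 2ac·Cov[W, V] + 2bc·Cov[M, V], with a = 7, b = 3.7, c = 4.32.
= 294 + 492.84 + 877.1328 + 466.2 + (-127.008) + (-220.5792)
= 1782.5856.

σ²_Z = 1782.5856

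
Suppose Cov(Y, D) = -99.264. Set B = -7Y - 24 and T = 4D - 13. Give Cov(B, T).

Cov(B, T) = a·c·Cov(Y, D) = (-7)·4·(-99.264) = 2779.392. Additive constants drop out.

Cov(B, T) = 2779.392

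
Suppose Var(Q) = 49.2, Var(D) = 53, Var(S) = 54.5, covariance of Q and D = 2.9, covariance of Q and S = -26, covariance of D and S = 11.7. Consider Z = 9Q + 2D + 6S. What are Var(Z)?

Var(Z) = 3736.4

Var(Z) = a²·Var(Q) + b²·Var(D) + c²·Var(S) + 2ab·covariance of Q and D + 2ac·covariance of Q and S + 2bc·covariance of D and S, with a = 9, b = 2, c = 6.
= 3985.2 + 212 + 1962 + 104.4 + (-2808) + 280.8
= 3736.4.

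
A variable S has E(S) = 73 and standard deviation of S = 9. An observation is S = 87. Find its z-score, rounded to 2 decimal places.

z = 1.56

z = (S − E(S)) / standard deviation of S = (87 − 73) / 9 ≈ 1.56.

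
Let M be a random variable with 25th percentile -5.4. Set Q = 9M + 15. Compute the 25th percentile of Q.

Since a = 9 > 0 the transformation is increasing, so the 25th percentile of Q = a·(P_{25} of M) + b = 9·(-5.4) + 15 = -33.6.

25th percentile of Q = -33.6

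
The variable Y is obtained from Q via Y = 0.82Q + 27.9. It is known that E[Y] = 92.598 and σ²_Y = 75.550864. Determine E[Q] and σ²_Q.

E[Q] = 78.9, σ²_Q = 112.36

From Y = 0.82Q + 27.9: E[Y] = a·E[Q] + b, so E[Q] = (E[Y] − b)/a = (92.598 − 27.9)/0.82 = 78.9.
σ²_Y = a²·σ²_Q, so σ²_Q = 75.550864/0.82² = 112.36.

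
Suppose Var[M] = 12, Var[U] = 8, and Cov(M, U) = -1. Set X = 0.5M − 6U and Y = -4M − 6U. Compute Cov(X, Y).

By bilinearity, Cov(X, Y) = ac·Var[M] + bd·Var[U] + (ad+bc)·Cov(M, U), with a=0.5, b=-6, c=-4, d=-6.
ac·Var[M] = 0.5·(-4)·12 = -24
bd·Var[U] = (-6)·(-6)·8 = 288
(ad+bc)·Cov(M, U) = (21)·(-1) = -21
Cov(X, Y) = -24 + 288 + (-21) = 243.

Cov(X, Y) = 243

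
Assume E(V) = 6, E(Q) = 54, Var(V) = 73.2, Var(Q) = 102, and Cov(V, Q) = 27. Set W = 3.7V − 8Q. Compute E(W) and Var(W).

E(W) = -409.8, Var(W) = 5931.708

E(W) = 3.7·E(V) + (-8)·E(Q) = 3.7·6 + (-8)·54 = -409.8.
Var(W) = a²·Var(V) + b²·Var(Q) + 2ab·Cov(V, Q) with a = 3.7, b = -8.
= 3.7²·73.2 + (-8)²·102 + 2·3.7·(-8)·27
= 1002.108 + 6528 + (-1598.4) = 5931.708.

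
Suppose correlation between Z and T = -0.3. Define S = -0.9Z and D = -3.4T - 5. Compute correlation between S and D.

correlation between S and D = -0.3

Linear rescalings preserve correlation up to sign; here the slopes -0.9 and -3.4 have the same sign, so correlation between S and D = correlation between Z and T = -0.3.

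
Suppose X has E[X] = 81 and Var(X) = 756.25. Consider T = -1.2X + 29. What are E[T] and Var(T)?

T = -1.2X + 29 is linear with a = -1.2, b = 29.
E[T] = a·E[X] + b = (-1.2)·81 + 29 = -68.2.
Var(T) = a²·Var(X) = (-1.2)²·756.25 = 1089 (the additive constant 29 does not affect variance).

E[T] = -68.2, Var(T) = 1089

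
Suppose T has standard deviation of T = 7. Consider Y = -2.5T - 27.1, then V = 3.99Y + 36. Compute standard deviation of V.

standard deviation of V = 69.825

standard deviation of Y = |-2.5|·7 = 17.5.
standard deviation of V = |3.99|·17.5 = 69.825.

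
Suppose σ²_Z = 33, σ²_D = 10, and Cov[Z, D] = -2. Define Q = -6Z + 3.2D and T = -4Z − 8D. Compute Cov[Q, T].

By bilinearity, Cov[Q, T] = ac·σ²_Z + bd·σ²_D + (ad+bc)·Cov[Z, D], with a=-6, b=3.2, c=-4, d=-8.
ac·σ²_Z = (-6)·(-4)·33 = 792
bd·σ²_D = 3.2·(-8)·10 = -256
(ad+bc)·Cov[Z, D] = (35.2)·(-2) = -70.4
Cov[Q, T] = 792 + (-256) + (-70.4) = 465.6.

Cov[Q, T] = 465.6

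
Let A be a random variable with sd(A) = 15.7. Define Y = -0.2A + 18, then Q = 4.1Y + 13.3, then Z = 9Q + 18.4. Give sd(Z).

sd(Y) = |-0.2|·15.7 = 3.14.
sd(Q) = |4.1|·3.14 = 12.874.
sd(Z) = |9|·12.874 = 115.866.

sd(Z) = 115.866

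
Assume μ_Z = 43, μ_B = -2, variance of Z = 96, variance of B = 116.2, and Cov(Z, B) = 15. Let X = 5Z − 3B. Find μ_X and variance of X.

μ_X = 221, variance of X = 2995.8

μ_X = 5·μ_Z + (-3)·μ_B = 5·43 + (-3)·(-2) = 221.
variance of X = a²·variance of Z + b²·variance of B + 2ab·Cov(Z, B) with a = 5, b = -3.
= 5²·96 + (-3)²·116.2 + 2·5·(-3)·15
= 2400 + 1045.8 + (-450) = 2995.8.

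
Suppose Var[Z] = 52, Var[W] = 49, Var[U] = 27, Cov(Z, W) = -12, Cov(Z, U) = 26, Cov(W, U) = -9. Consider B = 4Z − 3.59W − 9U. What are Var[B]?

Var[B] = a²·Var[Z] + b²·Var[W] + c²·Var[U] + 2ab·Cov(Z, W) + 2ac·Cov(Z, U) + 2bc·Cov(W, U), with a = 4, b = -3.59, c = -9.
= 832 + 631.5169 + 2187 + 344.64 + (-1872) + (-581.58)
= 1541.5769.

Var[B] = 1541.5769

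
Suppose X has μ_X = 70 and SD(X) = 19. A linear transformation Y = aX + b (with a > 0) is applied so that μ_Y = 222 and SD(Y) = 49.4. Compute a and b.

a = 2.6, b = 40

SD(Y) = a·SD(X) (a > 0), so a = 49.4/19 = 2.6.
μ_Y = a·μ_X + b, so b = 222 − 2.6·70 = 40.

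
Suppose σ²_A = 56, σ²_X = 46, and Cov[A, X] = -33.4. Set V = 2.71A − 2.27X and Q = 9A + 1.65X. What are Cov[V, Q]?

Cov[V, Q] = 1726.5609

By bilinearity, Cov[V, Q] = ac·σ²_A + bd·σ²_X + (ad+bc)·Cov[A, X], with a=2.71, b=-2.27, c=9, d=1.65.
ac·σ²_A = 2.71·9·56 = 1365.84
bd·σ²_X = (-2.27)·1.65·46 = -172.293
(ad+bc)·Cov[A, X] = (-15.9585)·(-33.4) = 533.0139
Cov[V, Q] = 1365.84 + (-172.293) + 533.0139 = 1726.5609.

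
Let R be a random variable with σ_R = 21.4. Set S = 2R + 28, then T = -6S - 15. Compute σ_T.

σ_T = 256.8

σ_S = |2|·21.4 = 42.8.
σ_T = |-6|·42.8 = 256.8.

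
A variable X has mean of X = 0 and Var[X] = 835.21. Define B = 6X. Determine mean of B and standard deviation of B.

B = 6X is linear with a = 6, b = 0.
mean of B = a·mean of X + b = 6·0 = 0.
standard deviation of X = √835.21 = 28.9.
standard deviation of B = |a|·standard deviation of X = |6|·28.9 = 173.4.

mean of B = 0, standard deviation of B = 173.4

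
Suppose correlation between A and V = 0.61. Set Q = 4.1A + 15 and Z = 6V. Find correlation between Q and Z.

correlation between Q and Z = 0.61

Linear rescalings preserve correlation up to sign; here the slopes 4.1 and 6 have the same sign, so correlation between Q and Z = correlation between A and V = 0.61.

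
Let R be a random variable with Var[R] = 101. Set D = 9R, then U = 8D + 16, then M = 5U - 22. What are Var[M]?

Var[D] = 9²·101 = 8181.
Var[U] = 8²·8181 = 523584.
Var[M] = 5²·523584 = 13089600.

Var[M] = 13089600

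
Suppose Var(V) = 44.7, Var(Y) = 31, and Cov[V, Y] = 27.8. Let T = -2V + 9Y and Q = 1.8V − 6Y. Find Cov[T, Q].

Cov[T, Q] = -1050.96

By bilinearity, Cov[T, Q] = ac·Var(V) + bd·Var(Y) + (ad+bc)·Cov[V, Y], with a=-2, b=9, c=1.8, d=-6.
ac·Var(V) = (-2)·1.8·44.7 = -160.92
bd·Var(Y) = 9·(-6)·31 = -1674
(ad+bc)·Cov[V, Y] = (28.2)·27.8 = 783.96
Cov[T, Q] = -160.92 + (-1674) + 783.96 = -1050.96.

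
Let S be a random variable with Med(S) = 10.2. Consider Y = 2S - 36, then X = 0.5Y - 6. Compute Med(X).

Med(X) = -13.8

Med(Y) = 2·10.2 + (-36) = -15.6.
Med(X) = 0.5·(-15.6) + (-6) = -13.8.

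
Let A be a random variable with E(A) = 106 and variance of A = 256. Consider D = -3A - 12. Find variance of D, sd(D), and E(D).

variance of D = 2304, sd(D) = 48, E(D) = -330

D = -3A - 12 is linear with a = -3, b = -12.
variance of D = a²·variance of A = (-3)²·256 = 2304 (the additive constant -12 does not affect variance).
sd(A) = √256 = 16.
sd(D) = |a|·sd(A) = |-3|·16 = 48.
E(D) = a·E(A) + b = (-3)·106 + (-12) = -330.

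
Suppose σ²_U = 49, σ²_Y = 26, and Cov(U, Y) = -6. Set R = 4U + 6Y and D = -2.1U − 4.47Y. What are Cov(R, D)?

Cov(R, D) = -926.04

By bilinearity, Cov(R, D) = ac·σ²_U + bd·σ²_Y + (ad+bc)·Cov(U, Y), with a=4, b=6, c=-2.1, d=-4.47.
ac·σ²_U = 4·(-2.1)·49 = -411.6
bd·σ²_Y = 6·(-4.47)·26 = -697.32
(ad+bc)·Cov(U, Y) = (-30.48)·(-6) = 182.88
Cov(R, D) = -411.6 + (-697.32) + 182.88 = -926.04.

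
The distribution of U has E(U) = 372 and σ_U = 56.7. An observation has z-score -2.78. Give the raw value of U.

U = 214.374

U = E(U) + z·σ_U = 372 + (-2.78)·56.7 = 214.374.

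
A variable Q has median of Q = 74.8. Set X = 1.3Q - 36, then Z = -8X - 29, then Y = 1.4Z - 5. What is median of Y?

median of X = 1.3·74.8 + (-36) = 61.24.
median of Z = (-8)·61.24 + (-29) = -518.92.
median of Y = 1.4·(-518.92) + (-5) = -731.488.

median of Y = -731.488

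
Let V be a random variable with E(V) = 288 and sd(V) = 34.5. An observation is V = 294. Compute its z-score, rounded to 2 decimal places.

z = (V − E(V)) / sd(V) = (294 − 288) / 34.5 ≈ 0.17.

z = 0.17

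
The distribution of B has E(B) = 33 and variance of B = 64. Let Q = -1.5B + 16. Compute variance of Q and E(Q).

variance of Q = 144, E(Q) = -33.5

Q = -1.5B + 16 is linear with a = -1.5, b = 16.
variance of Q = a²·variance of B = (-1.5)²·64 = 144 (the additive constant 16 does not affect variance).
E(Q) = a·E(B) + b = (-1.5)·33 + 16 = -33.5.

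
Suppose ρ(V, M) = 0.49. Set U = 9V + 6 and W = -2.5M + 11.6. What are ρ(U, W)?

Linear rescalings preserve |correlation|; the slopes 9 and -2.5 have opposite signs, so the correlation flips sign: ρ(U, W) = −ρ(V, M) = -0.49.

ρ(U, W) = -0.49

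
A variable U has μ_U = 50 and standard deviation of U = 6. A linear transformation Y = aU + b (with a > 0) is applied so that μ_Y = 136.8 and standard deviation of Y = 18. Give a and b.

a = 3, b = -13.2

standard deviation of Y = a·standard deviation of U (a > 0), so a = 18/6 = 3.
μ_Y = a·μ_U + b, so b = 136.8 − 3·50 = -13.2.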